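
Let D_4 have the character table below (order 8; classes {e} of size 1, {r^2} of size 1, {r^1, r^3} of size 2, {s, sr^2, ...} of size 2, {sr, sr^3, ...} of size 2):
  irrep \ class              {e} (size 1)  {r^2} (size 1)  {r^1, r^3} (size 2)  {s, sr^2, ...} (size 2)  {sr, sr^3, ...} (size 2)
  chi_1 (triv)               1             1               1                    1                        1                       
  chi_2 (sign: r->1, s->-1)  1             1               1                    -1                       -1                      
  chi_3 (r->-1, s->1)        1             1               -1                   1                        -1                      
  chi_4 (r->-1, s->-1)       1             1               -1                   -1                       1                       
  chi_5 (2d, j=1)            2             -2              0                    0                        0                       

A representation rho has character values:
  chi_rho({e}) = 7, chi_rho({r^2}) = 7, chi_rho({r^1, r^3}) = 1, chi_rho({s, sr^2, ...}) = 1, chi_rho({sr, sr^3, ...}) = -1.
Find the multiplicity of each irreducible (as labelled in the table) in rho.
Multiplicities: chi_1: 2, chi_2: 2, chi_3: 2, chi_4: 1, chi_5: 0.

Reasoning: Use <chi_rho, chi> = (1/|G|) sum_C |C| * chi_rho(C) * conj(chi(C)) with |G| = 8 for each irreducible chi in the table:
  <chi_rho, chi_1> = (1/8)[1*(7)*conj(1) + 1*(7)*conj(1) + 2*(1)*conj(1) + 2*(1)*conj(1) + 2*(-1)*conj(1)]
      = (1/8)[(7) + (7) + (2) + (2) + (-2)] = 16/8 = 2
  <chi_rho, chi_2> = (1/8)[1*(7)*conj(1) + 1*(7)*conj(1) + 2*(1)*conj(1) + 2*(1)*conj(-1) + 2*(-1)*conj(-1)]
      = (1/8)[(7) + (7) + (2) + (-2) + (2)] = 16/8 = 2
  <chi_rho, chi_3> = (1/8)[1*(7)*conj(1) + 1*(7)*conj(1) + 2*(1)*conj(-1) + 2*(1)*conj(1) + 2*(-1)*conj(-1)]
      = (1/8)[(7) + (7) + (-2) + (2) + (2)] = 16/8 = 2
  <chi_rho, chi_4> = (1/8)[1*(7)*conj(1) + 1*(7)*conj(1) + 2*(1)*conj(-1) + 2*(1)*conj(-1) + 2*(-1)*conj(1)]
      = (1/8)[(7) + (7) + (-2) + (-2) + (-2)] = 8/8 = 1
  <chi_rho, chi_5> = (1/8)[1*(7)*conj(2) + 1*(7)*conj(-2) + 2*(1)*conj(0) + 2*(1)*conj(0) + 2*(-1)*conj(0)]
      = (1/8)[(14) + (-14) + (0) + (0) + (0)] = 0/8 = 0
Dimension check: dim(rho) = sum (mult * dim) = 2*1 + 2*1 + 2*1 + 1*1 + 0*2 = 7 = chi_rho(e) = 7.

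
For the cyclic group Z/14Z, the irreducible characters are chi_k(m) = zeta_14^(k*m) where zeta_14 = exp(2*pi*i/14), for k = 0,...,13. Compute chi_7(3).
chi_7(3) = zeta_14^21 = -1

Working: chi_7(3) = zeta_14^(7*3) = zeta_14^21. Since zeta_14^14 = 1, this equals zeta_14^7 = exp(2*pi*i*7/14) = -1.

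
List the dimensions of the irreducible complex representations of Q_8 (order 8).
Dimensions: 1, 1, 1, 1, 2

Details: There are 5 irreducibles (= number of conjugacy classes). Their dimensions d_i satisfy sum d_i^2 = |G| = 8: 1 + 1 + 1 + 1 + 4 = 8.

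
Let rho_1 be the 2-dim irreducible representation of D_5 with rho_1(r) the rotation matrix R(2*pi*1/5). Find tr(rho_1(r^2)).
chi_{rho_1}(r^2) = 2*cos(2*pi*1*2/5) = -sqrt(5)/2 - 1/2

Argument: rho_1(r^2) is rotation by angle 2*pi*1*2/5, whose trace is 2*cos(2*pi*1*2/5) = -sqrt(5)/2 - 1/2.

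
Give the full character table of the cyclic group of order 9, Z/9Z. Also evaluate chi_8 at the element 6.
Character table of Z/9Z (irreps indexed chi_0,...,chi_8 with chi_k(m) = zeta_9^(k*m), zeta_9 = exp(2*pi*i/9)):
  irrep \ class  {0} (size 1)  {1} (size 1)    {2} (size 1)    {3} (size 1)    {4} (size 1)    {5} (size 1)    {6} (size 1)    {7} (size 1)    {8} (size 1)  
  chi_0          1             1               1               1               1               1               1               1               1             
  chi_1          1             exp(2*I*pi/9)   exp(4*I*pi/9)   exp(2*I*pi/3)   exp(8*I*pi/9)   exp(-8*I*pi/9)  exp(-2*I*pi/3)  exp(-4*I*pi/9)  exp(-2*I*pi/9)
  chi_2          1             exp(4*I*pi/9)   exp(8*I*pi/9)   exp(-2*I*pi/3)  exp(-2*I*pi/9)  exp(2*I*pi/9)   exp(2*I*pi/3)   exp(-8*I*pi/9)  exp(-4*I*pi/9)
  chi_3          1             exp(2*I*pi/3)   exp(-2*I*pi/3)  1               exp(2*I*pi/3)   exp(-2*I*pi/3)  1               exp(2*I*pi/3)   exp(-2*I*pi/3)
  chi_4          1             exp(8*I*pi/9)   exp(-2*I*pi/9)  exp(2*I*pi/3)   exp(-4*I*pi/9)  exp(4*I*pi/9)   exp(-2*I*pi/3)  exp(2*I*pi/9)   exp(-8*I*pi/9)
  chi_5          1             exp(-8*I*pi/9)  exp(2*I*pi/9)   exp(-2*I*pi/3)  exp(4*I*pi/9)   exp(-4*I*pi/9)  exp(2*I*pi/3)   exp(-2*I*pi/9)  exp(8*I*pi/9) 
  chi_6          1             exp(-2*I*pi/3)  exp(2*I*pi/3)   1               exp(-2*I*pi/3)  exp(2*I*pi/3)   1               exp(-2*I*pi/3)  exp(2*I*pi/3) 
  chi_7          1             exp(-4*I*pi/9)  exp(-8*I*pi/9)  exp(2*I*pi/3)   exp(2*I*pi/9)   exp(-2*I*pi/9)  exp(-2*I*pi/3)  exp(8*I*pi/9)   exp(4*I*pi/9) 
  chi_8          1             exp(-2*I*pi/9)  exp(-4*I*pi/9)  exp(-2*I*pi/3)  exp(-8*I*pi/9)  exp(8*I*pi/9)   exp(2*I*pi/3)   exp(4*I*pi/9)   exp(2*I*pi/9) 

Spot check: chi_8(6) = zeta_9^(8*6) = zeta_9^48 = exp(2*I*pi/3).

Reasoning: Z/9Z is abelian, so all 9 irreducible complex representations are 1-dimensional. They are given by chi_k(m) = zeta_9^(k*m) for k = 0,...,8. Row orthogonality: sum_m chi_k(m) conj(chi_l(m)) = 9 * [k = l].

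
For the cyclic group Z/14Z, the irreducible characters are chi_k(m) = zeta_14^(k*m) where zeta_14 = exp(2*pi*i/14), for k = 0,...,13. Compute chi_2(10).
chi_2(10) = zeta_14^20 = exp(6*I*pi/7)

Details: chi_2(10) = zeta_14^(2*10) = zeta_14^20. Since zeta_14^14 = 1, this equals zeta_14^6 = exp(2*pi*i*6/14) = exp(6*I*pi/7).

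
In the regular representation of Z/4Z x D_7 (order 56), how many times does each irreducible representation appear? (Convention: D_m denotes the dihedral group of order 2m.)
Each irreducible V_i of dimension d_i appears with multiplicity d_i, i.e. rho_reg = (direct sum over all irreducibles V_i) d_i V_i. The irreducible dimensions for Z/4Z x D_7 are 1, 1, 1, 1, 1, 1, 1, 1, 2, 2, 2, 2, 2, 2, 2, 2, 2, 2, 2, 2: 8 irreducibles of dimension 1, each with multiplicity 1; 12 irreducibles of dimension 2, each with multiplicity 2. Total dimension 8*1*1 + 12*2*2 = 56 = |G|.

Derivation: General theorem: in the regular representation of a finite group G, each irreducible appears with multiplicity equal to its dimension. Check: dim(rho_reg) = sum d_i^2 = 1 + 1 + 1 + 1 + 1 + 1 + 1 + 1 + 4 + 4 + 4 + 4 + 4 + 4 + 4 + 4 + 4 + 4 + 4 + 4 = 56 = |G|.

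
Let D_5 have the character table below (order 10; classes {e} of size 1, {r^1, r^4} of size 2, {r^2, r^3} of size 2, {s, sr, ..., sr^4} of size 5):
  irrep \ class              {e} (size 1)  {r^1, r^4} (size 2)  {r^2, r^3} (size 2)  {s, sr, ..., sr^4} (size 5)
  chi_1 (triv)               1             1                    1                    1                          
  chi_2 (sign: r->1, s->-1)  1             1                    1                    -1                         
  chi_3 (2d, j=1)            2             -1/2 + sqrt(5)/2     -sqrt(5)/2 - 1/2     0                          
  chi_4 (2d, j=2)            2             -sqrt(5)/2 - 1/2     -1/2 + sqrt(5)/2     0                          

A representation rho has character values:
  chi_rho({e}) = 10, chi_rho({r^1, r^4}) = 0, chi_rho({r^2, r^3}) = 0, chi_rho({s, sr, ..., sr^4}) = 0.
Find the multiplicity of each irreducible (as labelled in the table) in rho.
Multiplicities: chi_1: 1, chi_2: 1, chi_3: 2, chi_4: 2.

Use <chi_rho, chi> = (1/|G|) sum_C |C| * chi_rho(C) * conj(chi(C)) with |G| = 10 for each irreducible chi in the table:
  <chi_rho, chi_1> = (1/10)[1*(10)*conj(1) + 2*(0)*conj(1) + 2*(0)*conj(1) + 5*(0)*conj(1)]
      = (1/10)[(10) + (0) + (0) + (0)] = 10/10 = 1
  <chi_rho, chi_2> = (1/10)[1*(10)*conj(1) + 2*(0)*conj(1) + 2*(0)*conj(1) + 5*(0)*conj(-1)]
      = (1/10)[(10) + (0) + (0) + (0)] = 10/10 = 1
  <chi_rho, chi_3> = (1/10)[1*(10)*conj(2) + 2*(0)*conj(-1/2 + sqrt(5)/2) + 2*(0)*conj(-sqrt(5)/2 - 1/2) + 5*(0)*conj(0)]
      = (1/10)[(20) + (0) + (0) + (0)] = 20/10 = 2
  <chi_rho, chi_4> = (1/10)[1*(10)*conj(2) + 2*(0)*conj(-sqrt(5)/2 - 1/2) + 2*(0)*conj(-1/2 + sqrt(5)/2) + 5*(0)*conj(0)]
      = (1/10)[(20) + (0) + (0) + (0)] = 20/10 = 2
Dimension check: dim(rho) = sum (mult * dim) = 1*1 + 1*1 + 2*2 + 2*2 = 10 = chi_rho(e) = 10.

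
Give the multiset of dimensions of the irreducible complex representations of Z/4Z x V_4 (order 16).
Dimensions: 1, 1, 1, 1, 1, 1, 1, 1, 1, 1, 1, 1, 1, 1, 1, 1

Why: There are 16 irreducibles (= number of conjugacy classes). Their dimensions d_i satisfy sum d_i^2 = |G| = 16: 1 + 1 + 1 + 1 + 1 + 1 + 1 + 1 + 1 + 1 + 1 + 1 + 1 + 1 + 1 + 1 = 16. (For the product with Z/4Z: each of the 4 1-dim characters of Z/4Z tensors with each irrep of V_4, giving 4 copies of each V_4-dimension.)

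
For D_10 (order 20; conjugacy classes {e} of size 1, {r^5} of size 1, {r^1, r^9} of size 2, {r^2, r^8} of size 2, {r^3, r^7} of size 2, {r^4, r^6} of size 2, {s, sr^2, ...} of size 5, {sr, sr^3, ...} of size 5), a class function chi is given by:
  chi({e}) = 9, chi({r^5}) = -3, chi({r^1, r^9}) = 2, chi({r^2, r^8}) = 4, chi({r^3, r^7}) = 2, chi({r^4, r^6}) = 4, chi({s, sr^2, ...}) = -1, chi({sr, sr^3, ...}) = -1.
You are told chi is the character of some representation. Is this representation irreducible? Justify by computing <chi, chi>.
Not irreducible (reducible): <chi, chi> = 9 > 1.

Reasoning: <chi, chi> = (1/|G|) sum_C |C| * |chi(C)|^2 = (1/20)[1*|9|^2 + 1*|-3|^2 + 2*|2|^2 + 2*|4|^2 + 2*|2|^2 + 2*|4|^2 + 5*|-1|^2 + 5*|-1|^2]
  = (1/20)[(81) + (9) + (8) + (32) + (8) + (32) + (5) + (5)] = 180/20 = 9.
A character is irreducible iff <chi, chi> = 1, so this representation is reducible.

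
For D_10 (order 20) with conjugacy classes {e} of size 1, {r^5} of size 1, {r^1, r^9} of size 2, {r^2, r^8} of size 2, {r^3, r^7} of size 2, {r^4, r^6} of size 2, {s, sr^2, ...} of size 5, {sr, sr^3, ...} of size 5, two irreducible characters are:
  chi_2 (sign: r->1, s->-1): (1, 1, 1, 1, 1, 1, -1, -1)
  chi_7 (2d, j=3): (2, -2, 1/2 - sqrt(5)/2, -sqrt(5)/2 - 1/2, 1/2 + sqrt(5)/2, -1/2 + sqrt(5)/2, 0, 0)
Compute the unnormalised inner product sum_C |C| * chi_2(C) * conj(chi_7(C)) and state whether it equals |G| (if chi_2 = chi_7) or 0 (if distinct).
Sum = 0; so <chi_2, chi_7> = 0 (distinct irreducibles are orthogonal).

Derivation: Compute term by term over conjugacy classes (|C| * chi_2(C) * conj(chi_7(C))):
  1*(1)*conj(2) + 1*(1)*conj(-2) + 2*(1)*conj(1/2 - sqrt(5)/2) + 2*(1)*conj(-sqrt(5)/2 - 1/2) + 2*(1)*conj(1/2 + sqrt(5)/2) + 2*(1)*conj(-1/2 + sqrt(5)/2) + 5*(-1)*conj(0) + 5*(-1)*conj(0)
  = (2) + (-2) + (1 - sqrt(5)) + (-sqrt(5) - 1) + (1 + sqrt(5)) + (-1 + sqrt(5)) + (0) + (0)
  = 0.
Dividing by |G| = 20 gives 0/20 = 0, matching the row-orthogonality relation <chi_2, chi_7> = [chi_2 = chi_7].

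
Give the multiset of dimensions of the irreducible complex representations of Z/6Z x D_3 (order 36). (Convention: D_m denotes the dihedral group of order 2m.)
Dimensions: 1, 1, 1, 1, 1, 1, 1, 1, 1, 1, 1, 1, 2, 2, 2, 2, 2, 2

Argument: There are 18 irreducibles (= number of conjugacy classes). Their dimensions d_i satisfy sum d_i^2 = |G| = 36: 1 + 1 + 1 + 1 + 1 + 1 + 1 + 1 + 1 + 1 + 1 + 1 + 4 + 4 + 4 + 4 + 4 + 4 = 36. (For the product with Z/6Z: each of the 6 1-dim characters of Z/6Z tensors with each irrep of D_3, giving 6 copies of each D_3-dimension.)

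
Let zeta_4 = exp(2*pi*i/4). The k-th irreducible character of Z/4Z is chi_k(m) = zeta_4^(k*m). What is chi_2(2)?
chi_2(2) = zeta_4^4 = 1

Why: chi_2(2) = zeta_4^(2*2) = zeta_4^4. Since zeta_4^4 = 1, this equals zeta_4^0 = exp(2*pi*i*0/4) = 1.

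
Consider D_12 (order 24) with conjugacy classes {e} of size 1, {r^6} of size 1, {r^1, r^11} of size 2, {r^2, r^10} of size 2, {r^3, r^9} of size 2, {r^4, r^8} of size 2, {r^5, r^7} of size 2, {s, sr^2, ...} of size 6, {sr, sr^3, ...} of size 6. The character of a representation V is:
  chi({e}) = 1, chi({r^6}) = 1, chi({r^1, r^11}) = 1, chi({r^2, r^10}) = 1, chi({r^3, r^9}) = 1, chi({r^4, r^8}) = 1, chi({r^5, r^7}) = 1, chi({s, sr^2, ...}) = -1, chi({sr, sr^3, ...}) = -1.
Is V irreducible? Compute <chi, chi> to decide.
Irreducible: <chi, chi> = 1.

Solution. <chi, chi> = (1/|G|) sum_C |C| * |chi(C)|^2 = (1/24)[1*|1|^2 + 1*|1|^2 + 2*|1|^2 + 2*|1|^2 + 2*|1|^2 + 2*|1|^2 + 2*|1|^2 + 6*|-1|^2 + 6*|-1|^2]
  = (1/24)[(1) + (1) + (2) + (2) + (2) + (2) + (2) + (6) + (6)] = 24/24 = 1.
A character is irreducible iff <chi, chi> = 1, so this representation is irreducible.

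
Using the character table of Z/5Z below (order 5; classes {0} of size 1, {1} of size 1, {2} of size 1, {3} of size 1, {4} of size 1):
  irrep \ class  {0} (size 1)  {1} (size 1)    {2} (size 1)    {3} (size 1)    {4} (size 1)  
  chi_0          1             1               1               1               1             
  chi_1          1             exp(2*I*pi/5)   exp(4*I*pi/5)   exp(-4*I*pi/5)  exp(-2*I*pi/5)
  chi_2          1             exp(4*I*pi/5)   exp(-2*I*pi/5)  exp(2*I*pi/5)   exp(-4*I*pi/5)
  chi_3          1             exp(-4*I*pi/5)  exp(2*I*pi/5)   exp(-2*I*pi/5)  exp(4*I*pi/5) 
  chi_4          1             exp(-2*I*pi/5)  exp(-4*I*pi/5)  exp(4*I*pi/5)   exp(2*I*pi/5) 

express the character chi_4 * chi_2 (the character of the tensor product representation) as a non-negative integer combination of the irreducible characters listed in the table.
chi_4 tensor chi_2 = chi_1 (all other irreducibles have multiplicity 0).

The character of a tensor product is the pointwise product (chi_4 * chi_2)(C) = chi_4(C) * chi_2(C):
  {0}: (1)*(1), {1}: (exp(-2*I*pi/5))*(exp(4*I*pi/5)), {2}: (exp(-4*I*pi/5))*(exp(-2*I*pi/5)), {3}: (exp(4*I*pi/5))*(exp(2*I*pi/5)), {4}: (exp(2*I*pi/5))*(exp(-4*I*pi/5))
so (chi_4 * chi_2) takes values
  {0} -> 1, {1} -> exp(2*I*pi/5), {2} -> exp(4*I*pi/5), {3} -> exp(-4*I*pi/5), {4} -> exp(-2*I*pi/5).
Now take the inner product of this character with each irreducible chi from the table, <chi_4*chi_2, chi> = (1/5) sum_C |C| (chi_4*chi_2)(C) conj(chi(C)):
  <chi_4*chi_2, chi_0> = (1/5)[1*(1)*conj(1) + 1*(exp(2*I*pi/5))*conj(1) + 1*(exp(4*I*pi/5))*conj(1) + 1*(exp(-4*I*pi/5))*conj(1) + 1*(exp(-2*I*pi/5))*conj(1)]
      = (1/5)[(1) + (exp(2*I*pi/5)) + (exp(4*I*pi/5)) + (exp(-4*I*pi/5)) + (exp(-2*I*pi/5))] = 0/5 = 0
  <chi_4*chi_2, chi_1> = (1/5)[1*(1)*conj(1) + 1*(exp(2*I*pi/5))*conj(exp(2*I*pi/5)) + 1*(exp(4*I*pi/5))*conj(exp(4*I*pi/5)) + 1*(exp(-4*I*pi/5))*conj(exp(-4*I*pi/5)) + 1*(exp(-2*I*pi/5))*conj(exp(-2*I*pi/5))]
      = (1/5)[(1) + (1) + (1) + (1) + (1)] = 5/5 = 1
  <chi_4*chi_2, chi_2> = (1/5)[1*(1)*conj(1) + 1*(exp(2*I*pi/5))*conj(exp(4*I*pi/5)) + 1*(exp(4*I*pi/5))*conj(exp(-2*I*pi/5)) + 1*(exp(-4*I*pi/5))*conj(exp(2*I*pi/5)) + 1*(exp(-2*I*pi/5))*conj(exp(-4*I*pi/5))]
      = (1/5)[(1) + (exp(-2*I*pi/5)) + (exp(-4*I*pi/5)) + (exp(4*I*pi/5)) + (exp(2*I*pi/5))] = 0/5 = 0
  <chi_4*chi_2, chi_3> = (1/5)[1*(1)*conj(1) + 1*(exp(2*I*pi/5))*conj(exp(-4*I*pi/5)) + 1*(exp(4*I*pi/5))*conj(exp(2*I*pi/5)) + 1*(exp(-4*I*pi/5))*conj(exp(-2*I*pi/5)) + 1*(exp(-2*I*pi/5))*conj(exp(4*I*pi/5))]
      = (1/5)[(1) + (exp(-4*I*pi/5)) + (exp(2*I*pi/5)) + (exp(-2*I*pi/5)) + (exp(4*I*pi/5))] = 0/5 = 0
  <chi_4*chi_2, chi_4> = (1/5)[1*(1)*conj(1) + 1*(exp(2*I*pi/5))*conj(exp(-2*I*pi/5)) + 1*(exp(4*I*pi/5))*conj(exp(-4*I*pi/5)) + 1*(exp(-4*I*pi/5))*conj(exp(4*I*pi/5)) + 1*(exp(-2*I*pi/5))*conj(exp(2*I*pi/5))]
      = (1/5)[(1) + (exp(4*I*pi/5)) + (exp(-2*I*pi/5)) + (exp(2*I*pi/5)) + (exp(-4*I*pi/5))] = 0/5 = 0
(Exp terms are combined using exp(i*s)*conj(exp(i*t)) = exp(i*(s-t)), and sums of them are collapsed using the identity that for every m > 1 the m distinct m-th roots of unity sum to 0, e.g. 1 + exp(2*I*pi/3) + exp(-2*I*pi/3) = 0.)
Hence the multiplicities are chi_1: 1. Dimension check: dim(chi_4)*dim(chi_2) = 1*1 = 1 and sum (mult * dim) = 1*1 = 1.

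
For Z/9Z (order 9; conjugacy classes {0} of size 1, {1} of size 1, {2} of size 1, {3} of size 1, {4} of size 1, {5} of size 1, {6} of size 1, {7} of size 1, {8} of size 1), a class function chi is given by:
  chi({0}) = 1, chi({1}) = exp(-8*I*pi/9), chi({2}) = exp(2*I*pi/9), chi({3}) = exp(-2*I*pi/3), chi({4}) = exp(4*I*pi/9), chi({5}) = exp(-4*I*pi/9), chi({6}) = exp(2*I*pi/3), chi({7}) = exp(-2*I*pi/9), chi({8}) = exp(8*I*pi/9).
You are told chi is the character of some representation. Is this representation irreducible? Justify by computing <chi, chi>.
Irreducible: <chi, chi> = 1.

Reasoning: <chi, chi> = (1/|G|) sum_C |C| * |chi(C)|^2 = (1/9)[1*|1|^2 + 1*|exp(-8*I*pi/9)|^2 + 1*|exp(2*I*pi/9)|^2 + 1*|exp(-2*I*pi/3)|^2 + 1*|exp(4*I*pi/9)|^2 + 1*|exp(-4*I*pi/9)|^2 + 1*|exp(2*I*pi/3)|^2 + 1*|exp(-2*I*pi/9)|^2 + 1*|exp(8*I*pi/9)|^2]
  = (1/9)[(1) + (1) + (1) + (1) + (1) + (1) + (1) + (1) + (1)] = 9/9 = 1.
(Exp terms are combined using exp(i*s)*conj(exp(i*t)) = exp(i*(s-t)), and sums of them are collapsed using the identity that for every m > 1 the m distinct m-th roots of unity sum to 0, e.g. 1 + exp(2*I*pi/3) + exp(-2*I*pi/3) = 0.)
A character is irreducible iff <chi, chi> = 1, so this representation is irreducible.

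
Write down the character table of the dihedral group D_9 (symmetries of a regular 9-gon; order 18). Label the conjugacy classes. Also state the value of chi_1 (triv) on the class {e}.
Conjugacy classes: {e} of size 1, {r^1, r^8} of size 2, {r^2, r^7} of size 2, {r^3, r^6} of size 2, {r^4, r^5} of size 2, {s, sr, ..., sr^8} of size 9.
Character table:
  irrep \ class              {e} (size 1)  {r^1, r^8} (size 2)  {r^2, r^7} (size 2)  {r^3, r^6} (size 2)  {r^4, r^5} (size 2)  {s, sr, ..., sr^8} (size 9)
  chi_1 (triv)               1             1                    1                    1                    1                    1                          
  chi_2 (sign: r->1, s->-1)  1             1                    1                    1                    1                    -1                         
  chi_3 (2d, j=1)            2             2*cos(2*pi/9)        2*cos(4*pi/9)        -1                   -2*cos(pi/9)         0                          
  chi_4 (2d, j=2)            2             2*cos(4*pi/9)        -2*cos(pi/9)         -1                   2*cos(2*pi/9)        0                          
  chi_5 (2d, j=3)            2             -1                   -1                   2                    -1                   0                          
  chi_6 (2d, j=4)            2             -2*cos(pi/9)         2*cos(2*pi/9)        -1                   2*cos(4*pi/9)        0                          

Spot check: chi_1 (triv) on {e} = 1.

Details: D_9 has order 2*9 = 18 with 6 conjugacy classes, hence 6 irreducibles. Sum of squared dims 1 + 1 + 4 + 4 + 4 + 4 = 18 = |G|. Linear characters come from the abelianisation; the 2-dimensional irreps have character r^k -> 2*cos(2*pi*j*k/9), reflections -> 0.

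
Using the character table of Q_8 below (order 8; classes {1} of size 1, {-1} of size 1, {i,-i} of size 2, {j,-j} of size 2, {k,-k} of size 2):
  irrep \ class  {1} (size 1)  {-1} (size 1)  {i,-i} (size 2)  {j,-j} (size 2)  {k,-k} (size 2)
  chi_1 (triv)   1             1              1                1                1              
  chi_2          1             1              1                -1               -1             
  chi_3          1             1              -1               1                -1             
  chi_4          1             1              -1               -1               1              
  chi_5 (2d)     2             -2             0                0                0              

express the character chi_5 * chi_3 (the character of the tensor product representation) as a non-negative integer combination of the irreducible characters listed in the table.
chi_5 tensor chi_3 = chi_5 (all other irreducibles have multiplicity 0).

Solution. The character of a tensor product is the pointwise product (chi_5 * chi_3)(C) = chi_5(C) * chi_3(C):
  {1}: (2)*(1), {-1}: (-2)*(1), {i,-i}: (0)*(-1), {j,-j}: (0)*(1), {k,-k}: (0)*(-1)
so (chi_5 * chi_3) takes values
  {1} -> 2, {-1} -> -2, {i,-i} -> 0, {j,-j} -> 0, {k,-k} -> 0.
Now take the inner product of this character with each irreducible chi from the table, <chi_5*chi_3, chi> = (1/8) sum_C |C| (chi_5*chi_3)(C) conj(chi(C)):
  <chi_5*chi_3, chi_1> = (1/8)[1*(2)*conj(1) + 1*(-2)*conj(1) + 2*(0)*conj(1) + 2*(0)*conj(1) + 2*(0)*conj(1)]
      = (1/8)[(2) + (-2) + (0) + (0) + (0)] = 0/8 = 0
  <chi_5*chi_3, chi_2> = (1/8)[1*(2)*conj(1) + 1*(-2)*conj(1) + 2*(0)*conj(1) + 2*(0)*conj(-1) + 2*(0)*conj(-1)]
      = (1/8)[(2) + (-2) + (0) + (0) + (0)] = 0/8 = 0
  <chi_5*chi_3, chi_3> = (1/8)[1*(2)*conj(1) + 1*(-2)*conj(1) + 2*(0)*conj(-1) + 2*(0)*conj(1) + 2*(0)*conj(-1)]
      = (1/8)[(2) + (-2) + (0) + (0) + (0)] = 0/8 = 0
  <chi_5*chi_3, chi_4> = (1/8)[1*(2)*conj(1) + 1*(-2)*conj(1) + 2*(0)*conj(-1) + 2*(0)*conj(-1) + 2*(0)*conj(1)]
      = (1/8)[(2) + (-2) + (0) + (0) + (0)] = 0/8 = 0
  <chi_5*chi_3, chi_5> = (1/8)[1*(2)*conj(2) + 1*(-2)*conj(-2) + 2*(0)*conj(0) + 2*(0)*conj(0) + 2*(0)*conj(0)]
      = (1/8)[(4) + (4) + (0) + (0) + (0)] = 8/8 = 1
Hence the multiplicities are chi_5: 1. Dimension check: dim(chi_5)*dim(chi_3) = 2*1 = 2 and sum (mult * dim) = 1*2 = 2.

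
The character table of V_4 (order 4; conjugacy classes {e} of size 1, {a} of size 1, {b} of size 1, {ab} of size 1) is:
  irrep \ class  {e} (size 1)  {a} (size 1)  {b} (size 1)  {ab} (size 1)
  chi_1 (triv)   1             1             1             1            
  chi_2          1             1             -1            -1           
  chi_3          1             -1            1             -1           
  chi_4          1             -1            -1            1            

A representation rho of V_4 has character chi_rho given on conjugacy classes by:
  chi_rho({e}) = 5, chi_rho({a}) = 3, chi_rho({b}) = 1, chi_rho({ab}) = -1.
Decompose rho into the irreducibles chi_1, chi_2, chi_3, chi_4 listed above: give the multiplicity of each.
Multiplicities: chi_1: 2, chi_2: 2, chi_3: 1, chi_4: 0.

Why: Use <chi_rho, chi> = (1/|G|) sum_C |C| * chi_rho(C) * conj(chi(C)) with |G| = 4 for each irreducible chi in the table:
  <chi_rho, chi_1> = (1/4)[1*(5)*conj(1) + 1*(3)*conj(1) + 1*(1)*conj(1) + 1*(-1)*conj(1)]
      = (1/4)[(5) + (3) + (1) + (-1)] = 8/4 = 2
  <chi_rho, chi_2> = (1/4)[1*(5)*conj(1) + 1*(3)*conj(1) + 1*(1)*conj(-1) + 1*(-1)*conj(-1)]
      = (1/4)[(5) + (3) + (-1) + (1)] = 8/4 = 2
  <chi_rho, chi_3> = (1/4)[1*(5)*conj(1) + 1*(3)*conj(-1) + 1*(1)*conj(1) + 1*(-1)*conj(-1)]
      = (1/4)[(5) + (-3) + (1) + (1)] = 4/4 = 1
  <chi_rho, chi_4> = (1/4)[1*(5)*conj(1) + 1*(3)*conj(-1) + 1*(1)*conj(-1) + 1*(-1)*conj(1)]
      = (1/4)[(5) + (-3) + (-1) + (-1)] = 0/4 = 0
Dimension check: dim(rho) = sum (mult * dim) = 2*1 + 2*1 + 1*1 + 0*1 = 5 = chi_rho(e) = 5.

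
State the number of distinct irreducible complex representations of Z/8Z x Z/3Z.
24

Details: The number of irreducible complex representations of a finite group equals its number of conjugacy classes. Z/8Z x Z/3Z is abelian of order 24, so every element is its own conjugacy class: 24 classes, so Z/8Z x Z/3Z (order 24) has exactly 24 irreducible complex representations.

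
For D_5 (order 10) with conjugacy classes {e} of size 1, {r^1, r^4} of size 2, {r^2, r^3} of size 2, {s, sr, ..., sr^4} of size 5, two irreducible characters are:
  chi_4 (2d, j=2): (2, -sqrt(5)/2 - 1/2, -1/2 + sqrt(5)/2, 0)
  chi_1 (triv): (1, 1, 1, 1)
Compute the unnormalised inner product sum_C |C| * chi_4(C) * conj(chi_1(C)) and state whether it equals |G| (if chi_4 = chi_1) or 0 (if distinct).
Sum = 0; so <chi_4, chi_1> = 0 (distinct irreducibles are orthogonal).

Working: Compute term by term over conjugacy classes (|C| * chi_4(C) * conj(chi_1(C))):
  1*(2)*conj(1) + 2*(-sqrt(5)/2 - 1/2)*conj(1) + 2*(-1/2 + sqrt(5)/2)*conj(1) + 5*(0)*conj(1)
  = (2) + (-sqrt(5) - 1) + (-1 + sqrt(5)) + (0)
  = 0.
Dividing by |G| = 10 gives 0/10 = 0, matching the row-orthogonality relation <chi_4, chi_1> = [chi_4 = chi_1].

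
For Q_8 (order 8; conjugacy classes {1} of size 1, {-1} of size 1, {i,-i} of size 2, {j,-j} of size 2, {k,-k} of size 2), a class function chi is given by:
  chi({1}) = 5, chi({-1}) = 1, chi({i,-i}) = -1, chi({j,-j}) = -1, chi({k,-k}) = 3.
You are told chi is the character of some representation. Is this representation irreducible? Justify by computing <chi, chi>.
Not irreducible (reducible): <chi, chi> = 6 > 1.

<chi, chi> = (1/|G|) sum_C |C| * |chi(C)|^2 = (1/8)[1*|5|^2 + 1*|1|^2 + 2*|-1|^2 + 2*|-1|^2 + 2*|3|^2]
  = (1/8)[(25) + (1) + (2) + (2) + (18)] = 48/8 = 6.
A character is irreducible iff <chi, chi> = 1, so this representation is reducible.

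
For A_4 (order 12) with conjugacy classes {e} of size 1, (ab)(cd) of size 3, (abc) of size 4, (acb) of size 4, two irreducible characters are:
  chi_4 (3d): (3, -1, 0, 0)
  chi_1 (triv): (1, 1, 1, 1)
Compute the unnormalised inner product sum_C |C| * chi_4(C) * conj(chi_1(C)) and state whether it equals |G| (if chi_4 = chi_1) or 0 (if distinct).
Sum = 0; so <chi_4, chi_1> = 0 (distinct irreducibles are orthogonal).

Solution. Compute term by term over conjugacy classes (|C| * chi_4(C) * conj(chi_1(C))):
  1*(3)*conj(1) + 3*(-1)*conj(1) + 4*(0)*conj(1) + 4*(0)*conj(1)
  = (3) + (-3) + (0) + (0)
  = 0.
(Exp terms are combined using exp(i*s)*conj(exp(i*t)) = exp(i*(s-t)), and sums of them are collapsed using the identity that for every m > 1 the m distinct m-th roots of unity sum to 0, e.g. 1 + exp(2*I*pi/3) + exp(-2*I*pi/3) = 0.)
Dividing by |G| = 12 gives 0/12 = 0, matching the row-orthogonality relation <chi_4, chi_1> = [chi_4 = chi_1].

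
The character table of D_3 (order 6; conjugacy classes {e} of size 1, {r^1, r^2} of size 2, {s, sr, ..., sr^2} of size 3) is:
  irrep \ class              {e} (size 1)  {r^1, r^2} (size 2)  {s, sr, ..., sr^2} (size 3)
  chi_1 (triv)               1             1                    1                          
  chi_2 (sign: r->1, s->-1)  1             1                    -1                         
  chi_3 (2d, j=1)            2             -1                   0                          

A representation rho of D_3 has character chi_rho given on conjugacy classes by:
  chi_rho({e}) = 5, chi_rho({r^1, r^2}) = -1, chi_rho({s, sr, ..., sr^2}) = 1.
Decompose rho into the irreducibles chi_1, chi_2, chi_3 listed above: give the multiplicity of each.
Multiplicities: chi_1: 1, chi_2: 0, chi_3: 2.

Use <chi_rho, chi> = (1/|G|) sum_C |C| * chi_rho(C) * conj(chi(C)) with |G| = 6 for each irreducible chi in the table:
  <chi_rho, chi_1> = (1/6)[1*(5)*conj(1) + 2*(-1)*conj(1) + 3*(1)*conj(1)]
      = (1/6)[(5) + (-2) + (3)] = 6/6 = 1
  <chi_rho, chi_2> = (1/6)[1*(5)*conj(1) + 2*(-1)*conj(1) + 3*(1)*conj(-1)]
      = (1/6)[(5) + (-2) + (-3)] = 0/6 = 0
  <chi_rho, chi_3> = (1/6)[1*(5)*conj(2) + 2*(-1)*conj(-1) + 3*(1)*conj(0)]
      = (1/6)[(10) + (2) + (0)] = 12/6 = 2
Dimension check: dim(rho) = sum (mult * dim) = 1*1 + 0*1 + 2*2 = 5 = chi_rho(e) = 5.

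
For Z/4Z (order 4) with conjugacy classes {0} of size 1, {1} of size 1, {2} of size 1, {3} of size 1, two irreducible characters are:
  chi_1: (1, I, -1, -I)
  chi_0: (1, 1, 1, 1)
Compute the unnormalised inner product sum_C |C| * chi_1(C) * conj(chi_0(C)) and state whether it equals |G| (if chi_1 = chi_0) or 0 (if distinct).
Sum = 0; so <chi_1, chi_0> = 0 (distinct irreducibles are orthogonal).

Argument: Compute term by term over conjugacy classes (|C| * chi_1(C) * conj(chi_0(C))):
  1*(1)*conj(1) + 1*(I)*conj(1) + 1*(-1)*conj(1) + 1*(-I)*conj(1)
  = (1) + (I) + (-1) + (-I)
  = 0.
(Exp terms are combined using exp(i*s)*conj(exp(i*t)) = exp(i*(s-t)), and sums of them are collapsed using the identity that for every m > 1 the m distinct m-th roots of unity sum to 0, e.g. 1 + exp(2*I*pi/3) + exp(-2*I*pi/3) = 0.)
Dividing by |G| = 4 gives 0/4 = 0, matching the row-orthogonality relation <chi_1, chi_0> = [chi_1 = chi_0].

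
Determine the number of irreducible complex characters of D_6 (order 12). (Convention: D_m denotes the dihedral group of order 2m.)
6

Derivation: The number of irreducible complex representations of a finite group equals its number of conjugacy classes. D_6 has 6 conjugacy classes (n/2 + 3 for n even), so D_6 (order 12) has exactly 6 irreducible complex representations.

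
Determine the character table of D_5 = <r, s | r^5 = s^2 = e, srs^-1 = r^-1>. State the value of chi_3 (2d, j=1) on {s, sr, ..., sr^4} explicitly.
Conjugacy classes: {e} of size 1, {r^1, r^4} of size 2, {r^2, r^3} of size 2, {s, sr, ..., sr^4} of size 5.
Character table:
  irrep \ class              {e} (size 1)  {r^1, r^4} (size 2)  {r^2, r^3} (size 2)  {s, sr, ..., sr^4} (size 5)
  chi_1 (triv)               1             1                    1                    1                          
  chi_2 (sign: r->1, s->-1)  1             1                    1                    -1                         
  chi_3 (2d, j=1)            2             -1/2 + sqrt(5)/2     -sqrt(5)/2 - 1/2     0                          
  chi_4 (2d, j=2)            2             -sqrt(5)/2 - 1/2     -1/2 + sqrt(5)/2     0                          

Spot check: chi_3 (2d, j=1) on {s, sr, ..., sr^4} = 0.

Proof sketch: D_5 has order 2*5 = 10 with 4 conjugacy classes, hence 4 irreducibles. Sum of squared dims 1 + 1 + 4 + 4 = 10 = |G|. Linear characters come from the abelianisation; the 2-dimensional irreps have character r^k -> 2*cos(2*pi*j*k/5), reflections -> 0.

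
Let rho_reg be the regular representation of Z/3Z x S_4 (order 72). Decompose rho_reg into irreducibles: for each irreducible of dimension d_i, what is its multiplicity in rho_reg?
Each irreducible V_i of dimension d_i appears with multiplicity d_i, i.e. rho_reg = (direct sum over all irreducibles V_i) d_i V_i. The irreducible dimensions for Z/3Z x S_4 are 1, 1, 1, 1, 1, 1, 2, 2, 2, 3, 3, 3, 3, 3, 3: 6 irreducibles of dimension 1, each with multiplicity 1; 3 irreducibles of dimension 2, each with multiplicity 2; 6 irreducibles of dimension 3, each with multiplicity 3. Total dimension 6*1*1 + 3*2*2 + 6*3*3 = 72 = |G|.

Details: General theorem: in the regular representation of a finite group G, each irreducible appears with multiplicity equal to its dimension. Check: dim(rho_reg) = sum d_i^2 = 1 + 1 + 1 + 1 + 1 + 1 + 4 + 4 + 4 + 9 + 9 + 9 + 9 + 9 + 9 = 72 = |G|.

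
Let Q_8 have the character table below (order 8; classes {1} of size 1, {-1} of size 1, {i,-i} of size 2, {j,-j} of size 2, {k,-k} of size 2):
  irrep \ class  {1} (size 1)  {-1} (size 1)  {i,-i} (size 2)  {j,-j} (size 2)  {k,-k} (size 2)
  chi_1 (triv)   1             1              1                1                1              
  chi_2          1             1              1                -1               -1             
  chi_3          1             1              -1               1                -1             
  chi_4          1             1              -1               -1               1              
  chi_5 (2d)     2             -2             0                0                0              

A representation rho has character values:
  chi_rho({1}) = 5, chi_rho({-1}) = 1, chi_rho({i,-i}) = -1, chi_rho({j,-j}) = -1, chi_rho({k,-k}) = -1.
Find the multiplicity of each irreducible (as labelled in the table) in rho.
Multiplicities: chi_1: 0, chi_2: 1, chi_3: 1, chi_4: 1, chi_5: 1.

Justification: Use <chi_rho, chi> = (1/|G|) sum_C |C| * chi_rho(C) * conj(chi(C)) with |G| = 8 for each irreducible chi in the table:
  <chi_rho, chi_1> = (1/8)[1*(5)*conj(1) + 1*(1)*conj(1) + 2*(-1)*conj(1) + 2*(-1)*conj(1) + 2*(-1)*conj(1)]
      = (1/8)[(5) + (1) + (-2) + (-2) + (-2)] = 0/8 = 0
  <chi_rho, chi_2> = (1/8)[1*(5)*conj(1) + 1*(1)*conj(1) + 2*(-1)*conj(1) + 2*(-1)*conj(-1) + 2*(-1)*conj(-1)]
      = (1/8)[(5) + (1) + (-2) + (2) + (2)] = 8/8 = 1
  <chi_rho, chi_3> = (1/8)[1*(5)*conj(1) + 1*(1)*conj(1) + 2*(-1)*conj(-1) + 2*(-1)*conj(1) + 2*(-1)*conj(-1)]
      = (1/8)[(5) + (1) + (2) + (-2) + (2)] = 8/8 = 1
  <chi_rho, chi_4> = (1/8)[1*(5)*conj(1) + 1*(1)*conj(1) + 2*(-1)*conj(-1) + 2*(-1)*conj(-1) + 2*(-1)*conj(1)]
      = (1/8)[(5) + (1) + (2) + (2) + (-2)] = 8/8 = 1
  <chi_rho, chi_5> = (1/8)[1*(5)*conj(2) + 1*(1)*conj(-2) + 2*(-1)*conj(0) + 2*(-1)*conj(0) + 2*(-1)*conj(0)]
      = (1/8)[(10) + (-2) + (0) + (0) + (0)] = 8/8 = 1
Dimension check: dim(rho) = sum (mult * dim) = 0*1 + 1*1 + 1*1 + 1*1 + 1*2 = 5 = chi_rho(e) = 5.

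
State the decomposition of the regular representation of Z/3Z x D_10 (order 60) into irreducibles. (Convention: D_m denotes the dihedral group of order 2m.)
Each irreducible V_i of dimension d_i appears with multiplicity d_i, i.e. rho_reg = (direct sum over all irreducibles V_i) d_i V_i. The irreducible dimensions for Z/3Z x D_10 are 1, 1, 1, 1, 1, 1, 1, 1, 1, 1, 1, 1, 2, 2, 2, 2, 2, 2, 2, 2, 2, 2, 2, 2: 12 irreducibles of dimension 1, each with multiplicity 1; 12 irreducibles of dimension 2, each with multiplicity 2. Total dimension 12*1*1 + 12*2*2 = 60 = |G|.

General theorem: in the regular representation of a finite group G, each irreducible appears with multiplicity equal to its dimension. Check: dim(rho_reg) = sum d_i^2 = 1 + 1 + 1 + 1 + 1 + 1 + 1 + 1 + 1 + 1 + 1 + 1 + 4 + 4 + 4 + 4 + 4 + 4 + 4 + 4 + 4 + 4 + 4 + 4 = 60 = |G|.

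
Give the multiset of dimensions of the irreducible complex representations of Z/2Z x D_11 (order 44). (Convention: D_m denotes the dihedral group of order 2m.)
Dimensions: 1, 1, 1, 1, 2, 2, 2, 2, 2, 2, 2, 2, 2, 2

Solution. There are 14 irreducibles (= number of conjugacy classes). Their dimensions d_i satisfy sum d_i^2 = |G| = 44: 1 + 1 + 1 + 1 + 4 + 4 + 4 + 4 + 4 + 4 + 4 + 4 + 4 + 4 = 44. (For the product with Z/2Z: each of the 2 1-dim characters of Z/2Z tensors with each irrep of D_11, giving 2 copies of each D_11-dimension.)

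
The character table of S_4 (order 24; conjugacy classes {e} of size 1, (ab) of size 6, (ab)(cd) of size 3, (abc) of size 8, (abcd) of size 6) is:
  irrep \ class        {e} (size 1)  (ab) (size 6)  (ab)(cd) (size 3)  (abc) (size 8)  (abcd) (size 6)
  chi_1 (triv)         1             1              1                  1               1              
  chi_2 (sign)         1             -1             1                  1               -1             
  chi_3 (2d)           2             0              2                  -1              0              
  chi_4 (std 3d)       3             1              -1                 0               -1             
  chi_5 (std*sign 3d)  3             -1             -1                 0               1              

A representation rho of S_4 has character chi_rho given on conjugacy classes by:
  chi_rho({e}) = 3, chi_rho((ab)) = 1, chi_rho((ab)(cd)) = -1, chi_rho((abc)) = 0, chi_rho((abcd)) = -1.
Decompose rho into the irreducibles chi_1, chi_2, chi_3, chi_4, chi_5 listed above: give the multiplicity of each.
Multiplicities: chi_1: 0, chi_2: 0, chi_3: 0, chi_4: 1, chi_5: 0.

Solution. Use <chi_rho, chi> = (1/|G|) sum_C |C| * chi_rho(C) * conj(chi(C)) with |G| = 24 for each irreducible chi in the table:
  <chi_rho, chi_1> = (1/24)[1*(3)*conj(1) + 6*(1)*conj(1) + 3*(-1)*conj(1) + 8*(0)*conj(1) + 6*(-1)*conj(1)]
      = (1/24)[(3) + (6) + (-3) + (0) + (-6)] = 0/24 = 0
  <chi_rho, chi_2> = (1/24)[1*(3)*conj(1) + 6*(1)*conj(-1) + 3*(-1)*conj(1) + 8*(0)*conj(1) + 6*(-1)*conj(-1)]
      = (1/24)[(3) + (-6) + (-3) + (0) + (6)] = 0/24 = 0
  <chi_rho, chi_3> = (1/24)[1*(3)*conj(2) + 6*(1)*conj(0) + 3*(-1)*conj(2) + 8*(0)*conj(-1) + 6*(-1)*conj(0)]
      = (1/24)[(6) + (0) + (-6) + (0) + (0)] = 0/24 = 0
  <chi_rho, chi_4> = (1/24)[1*(3)*conj(3) + 6*(1)*conj(1) + 3*(-1)*conj(-1) + 8*(0)*conj(0) + 6*(-1)*conj(-1)]
      = (1/24)[(9) + (6) + (3) + (0) + (6)] = 24/24 = 1
  <chi_rho, chi_5> = (1/24)[1*(3)*conj(3) + 6*(1)*conj(-1) + 3*(-1)*conj(-1) + 8*(0)*conj(0) + 6*(-1)*conj(1)]
      = (1/24)[(9) + (-6) + (3) + (0) + (-6)] = 0/24 = 0
Dimension check: dim(rho) = sum (mult * dim) = 0*1 + 0*1 + 0*2 + 1*3 + 0*3 = 3 = chi_rho(e) = 3.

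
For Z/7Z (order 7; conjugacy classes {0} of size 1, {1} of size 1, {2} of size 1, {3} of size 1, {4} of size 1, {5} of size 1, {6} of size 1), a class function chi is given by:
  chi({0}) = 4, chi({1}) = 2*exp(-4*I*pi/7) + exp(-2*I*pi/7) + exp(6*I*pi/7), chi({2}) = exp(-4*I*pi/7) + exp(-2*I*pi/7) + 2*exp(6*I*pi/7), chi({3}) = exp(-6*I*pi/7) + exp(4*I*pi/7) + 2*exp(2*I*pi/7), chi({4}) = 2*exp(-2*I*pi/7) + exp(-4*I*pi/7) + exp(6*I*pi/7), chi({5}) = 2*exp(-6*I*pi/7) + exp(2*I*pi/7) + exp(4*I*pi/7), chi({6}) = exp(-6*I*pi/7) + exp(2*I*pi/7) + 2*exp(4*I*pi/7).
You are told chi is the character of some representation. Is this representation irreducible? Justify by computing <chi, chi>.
Not irreducible (reducible): <chi, chi> = 6 > 1.

Argument: <chi, chi> = (1/|G|) sum_C |C| * |chi(C)|^2 = (1/7)[1*|4|^2 + 1*|2*exp(-4*I*pi/7) + exp(-2*I*pi/7) + exp(6*I*pi/7)|^2 + 1*|exp(-4*I*pi/7) + exp(-2*I*pi/7) + 2*exp(6*I*pi/7)|^2 + 1*|exp(-6*I*pi/7) + exp(4*I*pi/7) + 2*exp(2*I*pi/7)|^2 + 1*|2*exp(-2*I*pi/7) + exp(-4*I*pi/7) + exp(6*I*pi/7)|^2 + 1*|2*exp(-6*I*pi/7) + exp(2*I*pi/7) + exp(4*I*pi/7)|^2 + 1*|exp(-6*I*pi/7) + exp(2*I*pi/7) + 2*exp(4*I*pi/7)|^2]
  = (1/7)[(16) + (6 + 2*exp(-4*I*pi/7) + 2*exp(-2*I*pi/7) + exp(-6*I*pi/7) + exp(6*I*pi/7) + 2*exp(2*I*pi/7) + 2*exp(4*I*pi/7)) + (6 + 2*exp(-4*I*pi/7) + 2*exp(-6*I*pi/7) + exp(-2*I*pi/7) + exp(2*I*pi/7) + 2*exp(6*I*pi/7) + 2*exp(4*I*pi/7)) + (6 + 2*exp(-2*I*pi/7) + exp(-4*I*pi/7) + 2*exp(-6*I*pi/7) + 2*exp(6*I*pi/7) + exp(4*I*pi/7) + 2*exp(2*I*pi/7)) + (6 + 2*exp(-2*I*pi/7) + exp(-4*I*pi/7) + 2*exp(-6*I*pi/7) + 2*exp(6*I*pi/7) + exp(4*I*pi/7) + 2*exp(2*I*pi/7)) + (6 + 2*exp(-4*I*pi/7) + 2*exp(-6*I*pi/7) + exp(-2*I*pi/7) + exp(2*I*pi/7) + 2*exp(6*I*pi/7) + 2*exp(4*I*pi/7)) + (6 + 2*exp(-4*I*pi/7) + 2*exp(-2*I*pi/7) + exp(-6*I*pi/7) + exp(6*I*pi/7) + 2*exp(2*I*pi/7) + 2*exp(4*I*pi/7))] = 42/7 = 6.
(Exp terms are combined using exp(i*s)*conj(exp(i*t)) = exp(i*(s-t)), and sums of them are collapsed using the identity that for every m > 1 the m distinct m-th roots of unity sum to 0, e.g. 1 + exp(2*I*pi/3) + exp(-2*I*pi/3) = 0.)
A character is irreducible iff <chi, chi> = 1, so this representation is reducible.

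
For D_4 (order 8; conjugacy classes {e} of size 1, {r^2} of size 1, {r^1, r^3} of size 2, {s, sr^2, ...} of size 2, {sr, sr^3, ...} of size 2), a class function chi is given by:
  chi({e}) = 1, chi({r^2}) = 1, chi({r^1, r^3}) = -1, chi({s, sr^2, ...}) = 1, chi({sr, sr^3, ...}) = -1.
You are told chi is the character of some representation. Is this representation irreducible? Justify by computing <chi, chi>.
Irreducible: <chi, chi> = 1.

Justification: <chi, chi> = (1/|G|) sum_C |C| * |chi(C)|^2 = (1/8)[1*|1|^2 + 1*|1|^2 + 2*|-1|^2 + 2*|1|^2 + 2*|-1|^2]
  = (1/8)[(1) + (1) + (2) + (2) + (2)] = 8/8 = 1.
A character is irreducible iff <chi, chi> = 1, so this representation is irreducible.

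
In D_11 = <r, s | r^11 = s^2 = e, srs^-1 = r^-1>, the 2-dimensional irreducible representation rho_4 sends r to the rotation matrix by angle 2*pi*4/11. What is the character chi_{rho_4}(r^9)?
chi_{rho_4}(r^9) = 2*cos(2*pi*4*9/11) = -2*cos(5*pi/11)

Why: rho_4(r^9) is rotation by angle 2*pi*4*9/11, whose trace is 2*cos(2*pi*4*9/11) = -2*cos(5*pi/11).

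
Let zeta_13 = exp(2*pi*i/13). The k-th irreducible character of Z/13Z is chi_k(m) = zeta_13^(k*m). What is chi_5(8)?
chi_5(8) = zeta_13^40 = exp(2*I*pi/13)

Argument: chi_5(8) = zeta_13^(5*8) = zeta_13^40. Since zeta_13^13 = 1, this equals zeta_13^1 = exp(2*pi*i*1/13) = exp(2*I*pi/13).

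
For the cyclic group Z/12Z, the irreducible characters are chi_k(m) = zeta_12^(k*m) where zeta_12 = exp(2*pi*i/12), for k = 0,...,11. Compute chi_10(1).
chi_10(1) = zeta_12^10 = exp(-I*pi/3)

Working: chi_10(1) = zeta_12^(10*1) = zeta_12^10. Since zeta_12^12 = 1, this equals zeta_12^10 = exp(2*pi*i*10/12) = exp(-I*pi/3).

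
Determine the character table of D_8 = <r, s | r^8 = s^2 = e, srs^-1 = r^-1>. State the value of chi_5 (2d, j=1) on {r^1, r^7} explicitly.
Conjugacy classes: {e} of size 1, {r^4} of size 1, {r^1, r^7} of size 2, {r^2, r^6} of size 2, {r^3, r^5} of size 2, {s, sr^2, ...} of size 4, {sr, sr^3, ...} of size 4.
Character table:
  irrep \ class              {e} (size 1)  {r^4} (size 1)  {r^1, r^7} (size 2)  {r^2, r^6} (size 2)  {r^3, r^5} (size 2)  {s, sr^2, ...} (size 4)  {sr, sr^3, ...} (size 4)
  chi_1 (triv)               1             1               1                    1                    1                    1                        1                       
  chi_2 (sign: r->1, s->-1)  1             1               1                    1                    1                    -1                       -1                      
  chi_3 (r->-1, s->1)        1             1               -1                   1                    -1                   1                        -1                      
  chi_4 (r->-1, s->-1)       1             1               -1                   1                    -1                   -1                       1                       
  chi_5 (2d, j=1)            2             -2              sqrt(2)              0                    -sqrt(2)             0                        0                       
  chi_6 (2d, j=2)            2             2               0                    -2                   0                    0                        0                       
  chi_7 (2d, j=3)            2             -2              -sqrt(2)             0                    sqrt(2)              0                        0                       

Spot check: chi_5 (2d, j=1) on {r^1, r^7} = sqrt(2).

Working: D_8 has order 2*8 = 16 with 7 conjugacy classes, hence 7 irreducibles. Sum of squared dims 1 + 1 + 1 + 1 + 4 + 4 + 4 = 16 = |G|. Linear characters come from the abelianisation; the 2-dimensional irreps have character r^k -> 2*cos(2*pi*j*k/8), reflections -> 0.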